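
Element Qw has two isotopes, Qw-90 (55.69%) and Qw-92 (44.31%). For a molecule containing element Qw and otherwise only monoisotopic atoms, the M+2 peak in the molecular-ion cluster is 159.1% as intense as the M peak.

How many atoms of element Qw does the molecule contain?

2

The M+2/M ratio from n Qw atoms is n · q/p = n · 0.4431/0.5569.
n = 1.591 × 0.5569/0.4431 = 2.00 ≈ 2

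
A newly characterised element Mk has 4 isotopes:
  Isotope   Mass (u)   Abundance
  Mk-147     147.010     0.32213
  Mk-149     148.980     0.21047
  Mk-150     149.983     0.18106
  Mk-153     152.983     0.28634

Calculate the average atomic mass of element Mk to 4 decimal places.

149.6732 u

Ar = Σ fᵢ·mᵢ = 0.32213 × 147.010 + 0.21047 × 148.980 + 0.18106 × 149.983 + 0.28634 × 152.983
= 47.35633 + 31.35582 + 27.15592 + 43.80515 = 149.67322 u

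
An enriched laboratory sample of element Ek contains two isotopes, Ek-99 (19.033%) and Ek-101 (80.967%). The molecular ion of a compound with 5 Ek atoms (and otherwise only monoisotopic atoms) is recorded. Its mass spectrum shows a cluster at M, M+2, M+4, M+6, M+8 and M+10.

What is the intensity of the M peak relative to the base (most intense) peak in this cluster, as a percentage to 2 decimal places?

Binomial terms of (0.19033 + 0.80967)^5: M 0.0002, M+2 0.0053, M+4 0.0452, M+6 0.1923, M+8 0.4090, M+10 0.3480 → M+8 is the base peak.
P(M+8) = C(5,4) × 0.19033^1 × 0.80967^4 = 5 × 0.19033 × 0.42976614 = 0.408987 (base)
P(M) = C(5,0) × 0.19033^5 × 0.80967^0 = 1 × 0.00024977 × 1.0000 = 0.000250
Relative intensity = 0.000250 / 0.408987 × 100 = 0.06

0.06%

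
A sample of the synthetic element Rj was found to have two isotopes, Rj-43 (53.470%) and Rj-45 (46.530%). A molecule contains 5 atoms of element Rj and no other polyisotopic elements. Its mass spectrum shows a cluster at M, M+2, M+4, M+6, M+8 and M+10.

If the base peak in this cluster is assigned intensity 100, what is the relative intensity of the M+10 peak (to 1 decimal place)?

(0.53470 + 0.46530)^5 gives M 0.0437, M+2 0.1902, M+4 0.3310, M+6 0.2880, M+8 0.1253, M+10 0.0218; the largest is M+4.
P(M+4) = C(5,2) × 0.53470^3 × 0.46530^2 = 10 × 0.15287292 × 0.21650409 = 0.330976 (base)
P(M+10) = C(5,5) × 0.53470^0 × 0.46530^5 = 1 × 1.0000 × 0.02181048 = 0.021810
Relative intensity = 0.021810 / 0.330976 × 100 = 6.6

6.6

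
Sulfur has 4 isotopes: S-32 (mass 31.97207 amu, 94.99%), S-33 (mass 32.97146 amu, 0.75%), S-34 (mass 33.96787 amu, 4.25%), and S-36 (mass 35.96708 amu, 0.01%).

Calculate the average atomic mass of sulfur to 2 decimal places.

32.06 amu

Average mass = Σ (abundance × isotope mass) = 0.9499 × 31.97207 + 0.0075 × 32.97146 + 0.0425 × 33.96787 + 0.0001 × 35.96708
= 30.370269 + 0.247286 + 1.443634 + 0.003597 = 32.064786 amu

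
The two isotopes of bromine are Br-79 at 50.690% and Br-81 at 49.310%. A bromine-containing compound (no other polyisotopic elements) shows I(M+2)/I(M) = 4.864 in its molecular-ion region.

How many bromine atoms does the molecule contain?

With n Br atoms, P(M+2)/P(M) = C(n,1)·p^(n−1)q / p^n = n·q/p = n · 0.49310/0.50690.
n = 4.864 × 0.50690/0.49310 = 5.00 ≈ 5

5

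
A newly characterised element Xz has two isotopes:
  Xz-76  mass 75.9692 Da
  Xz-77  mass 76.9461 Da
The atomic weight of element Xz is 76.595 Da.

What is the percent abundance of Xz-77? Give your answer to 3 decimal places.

With x = fraction of Xz-76 (so Xz-77 is 1 − x):
75.9692·x + 76.9461·(1 − x) = 76.595
(75.9692 − 76.9461)·x = 76.595 − 76.9461
x = -0.3511 / -0.9769 = 0.35940 → 35.940% Xz-76, 64.060% Xz-77.

64.060%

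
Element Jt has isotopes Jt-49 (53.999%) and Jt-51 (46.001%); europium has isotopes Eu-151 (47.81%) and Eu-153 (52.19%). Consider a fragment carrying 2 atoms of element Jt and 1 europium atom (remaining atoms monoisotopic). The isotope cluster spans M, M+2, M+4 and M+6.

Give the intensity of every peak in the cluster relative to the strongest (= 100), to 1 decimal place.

35.8 : 100.0 : 92.5 : 28.3

Element Jt pattern (n=2): 0.2915892 : 0.4968016 : 0.2116092
Europium pattern (n=1): 0.4781 : 0.5219
Convolve the two distributions (both contribute in 2-u steps):
  M: 0.2915892×0.4781 = 0.139409
  M+2: 0.2915892×0.5219 + 0.4968016×0.4781 = 0.389701
  M+4: 0.4968016×0.5219 + 0.2116092×0.4781 = 0.360451
  M+6: 0.2116092×0.5219 = 0.110439
Scale to base peak (0.389701) = 100: 35.8 : 100.0 : 92.5 : 28.3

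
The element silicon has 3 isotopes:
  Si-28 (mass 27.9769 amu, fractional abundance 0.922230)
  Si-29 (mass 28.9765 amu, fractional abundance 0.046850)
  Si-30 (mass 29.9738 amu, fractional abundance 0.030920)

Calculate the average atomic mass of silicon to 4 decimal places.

28.0855 amu

Average mass = Σ (abundance × isotope mass) = 0.922230 × 27.9769 + 0.046850 × 28.9765 + 0.030920 × 29.9738
= 25.80114 + 1.35755 + 0.92679 = 28.08548 amu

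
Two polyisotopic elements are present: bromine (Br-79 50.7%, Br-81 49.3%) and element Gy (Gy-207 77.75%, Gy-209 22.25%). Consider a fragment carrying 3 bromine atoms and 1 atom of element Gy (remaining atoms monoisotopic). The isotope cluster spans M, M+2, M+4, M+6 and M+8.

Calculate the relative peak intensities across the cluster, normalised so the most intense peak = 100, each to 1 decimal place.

Bromine pattern (n=3): 0.13032384 : 0.38017547 : 0.36967753 : 0.11982316
Element Gy pattern (n=1): 0.7775 : 0.2225
Convolve the two distributions (both contribute in 2-u steps):
  M: 0.13032384×0.7775 = 0.101327
  M+2: 0.13032384×0.2225 + 0.38017547×0.7775 = 0.324583
  M+4: 0.38017547×0.2225 + 0.36967753×0.7775 = 0.372013
  M+6: 0.36967753×0.2225 + 0.11982316×0.7775 = 0.175416
  M+8: 0.11982316×0.2225 = 0.026661
Scale to base peak (0.372013) = 100: 27.2 : 87.3 : 100.0 : 47.2 : 7.2

27.2 : 87.3 : 100.0 : 47.2 : 7.2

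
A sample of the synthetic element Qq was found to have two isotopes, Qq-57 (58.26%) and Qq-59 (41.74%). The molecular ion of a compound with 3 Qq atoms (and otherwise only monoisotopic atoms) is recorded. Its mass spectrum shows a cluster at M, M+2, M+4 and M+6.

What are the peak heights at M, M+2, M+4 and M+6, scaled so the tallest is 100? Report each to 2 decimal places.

46.53 : 100.00 : 71.64 : 17.11

Expanding (0.5826 + 0.4174)^3:
P(M) = 0.5826^3 = 0.197748
P(M+2) = 3 × 0.5826^2 × 0.4174^1 = 0.425025
P(M+4) = 3 × 0.5826^1 × 0.4174^2 = 0.304507
P(M+6) = 0.4174^3 = 0.072721
The M+2 peak is largest (0.425025); scaling to 100 gives 46.53 : 100.00 : 71.64 : 17.11.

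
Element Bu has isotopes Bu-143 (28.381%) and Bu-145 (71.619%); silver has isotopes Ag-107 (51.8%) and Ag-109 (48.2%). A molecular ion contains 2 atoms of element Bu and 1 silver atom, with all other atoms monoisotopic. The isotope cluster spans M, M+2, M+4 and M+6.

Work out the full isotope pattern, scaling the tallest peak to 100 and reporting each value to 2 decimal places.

9.04 : 54.03 : 100.00 : 53.55

Element Bu pattern (n=2): 0.08054812 : 0.40652377 : 0.51292812
Silver pattern (n=1): 0.5180 : 0.4820
Convolve the two distributions (both contribute in 2-u steps):
  M: 0.08054812×0.5180 = 0.041724
  M+2: 0.08054812×0.4820 + 0.40652377×0.5180 = 0.249404
  M+4: 0.40652377×0.4820 + 0.51292812×0.5180 = 0.461641
  M+6: 0.51292812×0.4820 = 0.247231
Scale to base peak (0.461641) = 100: 9.04 : 54.03 : 100.00 : 53.55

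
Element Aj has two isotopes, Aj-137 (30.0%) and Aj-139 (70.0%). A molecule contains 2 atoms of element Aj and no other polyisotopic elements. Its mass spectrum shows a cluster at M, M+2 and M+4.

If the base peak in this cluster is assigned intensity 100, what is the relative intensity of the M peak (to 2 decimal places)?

18.37

Binomial terms of (0.300 + 0.700)^2: M 0.0900, M+2 0.4200, M+4 0.4900 → M+4 is the base peak.
P(M+4) = C(2,2) × 0.300^0 × 0.700^2 = 1 × 1.0000 × 0.4900 = 0.490000 (base)
P(M) = C(2,0) × 0.300^2 × 0.700^0 = 1 × 0.0900 × 1.0000 = 0.090000
Relative intensity = 0.090000 / 0.490000 × 100 = 18.37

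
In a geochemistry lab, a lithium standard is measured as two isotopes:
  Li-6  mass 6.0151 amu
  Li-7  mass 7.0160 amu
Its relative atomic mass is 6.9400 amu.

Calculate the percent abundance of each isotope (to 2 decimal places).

With x = fraction of Li-6 (so Li-7 is 1 − x):
6.0151·x + 7.0160·(1 − x) = 6.9400
(6.0151 − 7.0160)·x = 6.9400 − 7.0160
x = -0.0760 / -1.0009 = 0.07593 → 7.59% Li-6, 92.41% Li-7.

Li-6: 7.59%, Li-7: 92.41%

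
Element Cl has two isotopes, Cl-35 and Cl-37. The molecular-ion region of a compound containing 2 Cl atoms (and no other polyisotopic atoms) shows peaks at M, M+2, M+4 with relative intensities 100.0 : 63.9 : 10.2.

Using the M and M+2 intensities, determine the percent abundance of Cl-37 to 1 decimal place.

If p is the fraction of Cl that is Cl-35, then I(M+2)/I(M) = [C(2,1)·p^1·(1−p)] / p^2 = 2·(1−p)/p = 63.9/100.0 = 0.6390
(1−p)/p = 0.6390/2 = 0.3195  ⇒  p = 1/(1 + 0.3195) = 0.7579
Cl-35: 75.8%, Cl-37: 24.2%.

24.2%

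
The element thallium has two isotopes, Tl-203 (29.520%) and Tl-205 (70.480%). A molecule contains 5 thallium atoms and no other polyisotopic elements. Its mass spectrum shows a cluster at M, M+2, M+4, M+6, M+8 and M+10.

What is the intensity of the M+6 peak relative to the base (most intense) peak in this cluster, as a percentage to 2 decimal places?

Term probabilities: M 0.0022, M+2 0.0268, M+4 0.1278, M+6 0.3051, M+8 0.3642, M+10 0.1739. Base peak = M+8.
P(M+8) = C(5,4) × 0.29520^1 × 0.70480^4 = 5 × 0.2952 × 0.24675365 = 0.364208 (base)
P(M+6) = C(5,3) × 0.29520^2 × 0.70480^3 = 10 × 0.08714304 × 0.35010449 = 0.305092
Relative intensity = 0.305092 / 0.364208 × 100 = 83.77

83.77%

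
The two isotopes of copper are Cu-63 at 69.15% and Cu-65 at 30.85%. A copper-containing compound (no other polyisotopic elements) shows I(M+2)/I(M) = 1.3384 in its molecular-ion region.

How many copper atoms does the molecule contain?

With n Cu atoms, P(M+2)/P(M) = C(n,1)·p^(n−1)q / p^n = n·q/p = n · 0.3085/0.6915.
n = 1.3384 × 0.6915/0.3085 = 3.00 ≈ 3

3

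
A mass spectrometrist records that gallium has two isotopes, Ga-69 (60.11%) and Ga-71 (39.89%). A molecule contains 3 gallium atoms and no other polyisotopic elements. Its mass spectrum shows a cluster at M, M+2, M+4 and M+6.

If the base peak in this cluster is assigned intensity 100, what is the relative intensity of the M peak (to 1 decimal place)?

50.2

Term probabilities: M 0.2172, M+2 0.4324, M+4 0.2869, M+6 0.0635. Base peak = M+2.
P(M+2) = C(3,1) × 0.6011^2 × 0.3989^1 = 3 × 0.36132121 × 0.3989 = 0.432393 (base)
P(M) = C(3,0) × 0.6011^3 × 0.3989^0 = 1 × 0.21719018 × 1.0000 = 0.217190
Relative intensity = 0.217190 / 0.432393 × 100 = 50.2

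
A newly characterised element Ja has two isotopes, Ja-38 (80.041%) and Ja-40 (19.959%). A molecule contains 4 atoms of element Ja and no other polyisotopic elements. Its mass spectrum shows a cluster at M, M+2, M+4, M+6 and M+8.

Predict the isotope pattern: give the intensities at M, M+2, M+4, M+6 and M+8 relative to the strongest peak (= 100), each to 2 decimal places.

The 4 Ja atoms are independent, so intensities follow the terms of (0.80041 + 0.19959)^4.
P(M) = 0.80041^4 = 0.410440
P(M+2) = 4 × 0.80041^3 × 0.19959^1 = 0.409389
P(M+4) = 6 × 0.80041^2 × 0.19959^2 = 0.153128
P(M+6) = 4 × 0.80041^1 × 0.19959^3 = 0.025456
P(M+8) = 0.19959^4 = 0.001587
The M peak is largest (0.410440); scaling to 100 gives 100.00 : 99.74 : 37.31 : 6.20 : 0.39.

100.00 : 99.74 : 37.31 : 6.20 : 0.39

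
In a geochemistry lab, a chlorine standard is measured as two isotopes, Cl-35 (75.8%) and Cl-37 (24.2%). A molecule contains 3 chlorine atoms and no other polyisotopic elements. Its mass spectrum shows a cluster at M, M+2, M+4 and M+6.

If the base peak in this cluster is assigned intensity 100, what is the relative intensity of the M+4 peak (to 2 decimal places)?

Term probabilities: M 0.4355, M+2 0.4171, M+4 0.1332, M+6 0.0142. Base peak = M.
P(M) = C(3,0) × 0.758^3 × 0.242^0 = 1 × 0.43551951 × 1.0000 = 0.435520 (base)
P(M+4) = C(3,2) × 0.758^1 × 0.242^2 = 3 × 0.7580 × 0.058564 = 0.133175
Relative intensity = 0.133175 / 0.435520 × 100 = 30.58

30.58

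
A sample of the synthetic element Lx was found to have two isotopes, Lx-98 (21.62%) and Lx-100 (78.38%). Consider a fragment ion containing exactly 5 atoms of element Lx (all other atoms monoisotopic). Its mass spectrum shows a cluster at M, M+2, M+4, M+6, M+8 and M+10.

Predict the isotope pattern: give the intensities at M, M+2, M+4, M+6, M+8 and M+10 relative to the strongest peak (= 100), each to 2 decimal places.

Expanding (0.2162 + 0.7838)^5:
P(M) = 0.2162^5 = 0.000472
P(M+2) = 5 × 0.2162^4 × 0.7838^1 = 0.008562
P(M+4) = 10 × 0.2162^3 × 0.7838^2 = 0.062084
P(M+6) = 10 × 0.2162^2 × 0.7838^3 = 0.225075
P(M+8) = 5 × 0.2162^1 × 0.7838^4 = 0.407987
P(M+10) = 0.7838^5 = 0.295819
The M+8 peak is largest (0.407987); scaling to 100 gives 0.12 : 2.10 : 15.22 : 55.17 : 100.00 : 72.51.

0.12 : 2.10 : 15.22 : 55.17 : 100.00 : 72.51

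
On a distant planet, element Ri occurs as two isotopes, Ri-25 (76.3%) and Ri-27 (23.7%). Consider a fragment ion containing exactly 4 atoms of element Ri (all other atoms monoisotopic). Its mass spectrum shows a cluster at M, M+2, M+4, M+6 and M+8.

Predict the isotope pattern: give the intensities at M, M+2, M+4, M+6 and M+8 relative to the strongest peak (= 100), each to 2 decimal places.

Each Ri atom is independently Ri-25 (p = 0.763) or Ri-27 (q = 0.237); the cluster is the binomial expansion (p + q)^4.
P(M) = 0.763^4 = 0.338921
P(M+2) = 4 × 0.763^3 × 0.237^1 = 0.421097
P(M+4) = 6 × 0.763^2 × 0.237^2 = 0.196199
P(M+6) = 4 × 0.763^1 × 0.237^3 = 0.040628
P(M+8) = 0.237^4 = 0.003155
The M+2 peak is largest (0.421097); scaling to 100 gives 80.49 : 100.00 : 46.59 : 9.65 : 0.75.

80.49 : 100.00 : 46.59 : 9.65 : 0.75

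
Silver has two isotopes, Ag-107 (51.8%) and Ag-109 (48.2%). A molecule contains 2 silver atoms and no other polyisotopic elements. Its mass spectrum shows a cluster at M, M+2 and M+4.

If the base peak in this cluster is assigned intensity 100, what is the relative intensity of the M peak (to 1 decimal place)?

53.7

Binomial terms of (0.518 + 0.482)^2: M 0.2683, M+2 0.4994, M+4 0.2323 → M+2 is the base peak.
P(M+2) = C(2,1) × 0.518^1 × 0.482^1 = 2 × 0.5180 × 0.4820 = 0.499352 (base)
P(M) = C(2,0) × 0.518^2 × 0.482^0 = 1 × 0.268324 × 1.0000 = 0.268324
Relative intensity = 0.268324 / 0.499352 × 100 = 53.7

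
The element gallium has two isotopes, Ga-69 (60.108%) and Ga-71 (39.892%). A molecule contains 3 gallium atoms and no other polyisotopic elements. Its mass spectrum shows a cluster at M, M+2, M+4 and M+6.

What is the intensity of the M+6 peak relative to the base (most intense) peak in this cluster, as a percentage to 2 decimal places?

Term probabilities: M 0.2172, M+2 0.4324, M+4 0.2870, M+6 0.0635. Base peak = M+2.
P(M+2) = C(3,1) × 0.60108^2 × 0.39892^1 = 3 × 0.36129717 × 0.39892 = 0.432386 (base)
P(M+6) = C(3,3) × 0.60108^0 × 0.39892^3 = 1 × 1.0000 × 0.063483 = 0.063483
Relative intensity = 0.063483 / 0.432386 × 100 = 14.68

14.68%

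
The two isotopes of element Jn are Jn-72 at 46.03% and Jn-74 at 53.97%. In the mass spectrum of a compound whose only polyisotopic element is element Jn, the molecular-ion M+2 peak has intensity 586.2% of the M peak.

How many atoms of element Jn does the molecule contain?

5

The M+2/M ratio from n Jn atoms is n · q/p = n · 0.5397/0.4603.
n = 5.862 × 0.4603/0.5397 = 5.00 ≈ 5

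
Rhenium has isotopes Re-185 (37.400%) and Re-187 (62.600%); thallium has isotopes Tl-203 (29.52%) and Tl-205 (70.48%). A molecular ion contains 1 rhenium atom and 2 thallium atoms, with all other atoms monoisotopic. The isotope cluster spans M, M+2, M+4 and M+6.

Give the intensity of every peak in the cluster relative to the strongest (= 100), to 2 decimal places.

7.30 : 47.10 : 100.00 : 69.68

Rhenium pattern (n=1): 0.3740 : 0.6260
Thallium pattern (n=2): 0.08714304 : 0.41611392 : 0.49674304
Convolve the two distributions (both contribute in 2-u steps):
  M: 0.3740×0.08714304 = 0.032591
  M+2: 0.3740×0.41611392 + 0.6260×0.08714304 = 0.210178
  M+4: 0.3740×0.49674304 + 0.6260×0.41611392 = 0.446269
  M+6: 0.6260×0.49674304 = 0.310961
Scale to base peak (0.446269) = 100: 7.30 : 47.10 : 100.00 : 69.68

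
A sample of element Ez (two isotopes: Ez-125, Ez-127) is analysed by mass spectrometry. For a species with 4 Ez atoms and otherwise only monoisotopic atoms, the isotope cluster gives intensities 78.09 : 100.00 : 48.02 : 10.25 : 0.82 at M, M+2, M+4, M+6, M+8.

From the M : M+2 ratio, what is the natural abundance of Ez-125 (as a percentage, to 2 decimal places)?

75.75%

Write p for the Ez-125 fraction. I(M+2)/I(M) = [C(4,1)·p^3·(1−p)] / p^4 = 4·(1−p)/p = 100.00/78.09 = 1.2806
(1−p)/p = 1.2806/4 = 0.3201  ⇒  p = 1/(1 + 0.3201) = 0.7575
Ez-125: 75.75%, Ez-127: 24.25%.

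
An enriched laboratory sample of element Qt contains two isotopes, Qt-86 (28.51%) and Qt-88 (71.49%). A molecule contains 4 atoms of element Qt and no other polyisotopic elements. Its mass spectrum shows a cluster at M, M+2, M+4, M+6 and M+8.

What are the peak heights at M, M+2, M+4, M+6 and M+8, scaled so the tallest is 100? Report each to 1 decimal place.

Each Qt atom is independently Qt-86 (p = 0.2851) or Qt-88 (q = 0.7149); the cluster is the binomial expansion (p + q)^4.
P(M) = 0.2851^4 = 0.006607
P(M+2) = 4 × 0.2851^3 × 0.7149^1 = 0.066267
P(M+4) = 6 × 0.2851^2 × 0.7149^2 = 0.249251
P(M+6) = 4 × 0.2851^1 × 0.7149^3 = 0.416671
P(M+8) = 0.7149^4 = 0.261205
The M+6 peak is largest (0.416671); scaling to 100 gives 1.6 : 15.9 : 59.8 : 100.0 : 62.7.

1.6 : 15.9 : 59.8 : 100.0 : 62.7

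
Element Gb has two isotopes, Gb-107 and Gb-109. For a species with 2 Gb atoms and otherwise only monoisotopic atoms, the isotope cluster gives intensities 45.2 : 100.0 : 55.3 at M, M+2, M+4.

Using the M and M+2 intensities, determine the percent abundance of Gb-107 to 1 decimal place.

Write p for the Gb-107 fraction. I(M+2)/I(M) = [C(2,1)·p^1·(1−p)] / p^2 = 2·(1−p)/p = 100.0/45.2 = 2.2124
(1−p)/p = 2.2124/2 = 1.1062  ⇒  p = 1/(1 + 1.1062) = 0.4748
Gb-107: 47.5%, Gb-109: 52.5%.

47.5%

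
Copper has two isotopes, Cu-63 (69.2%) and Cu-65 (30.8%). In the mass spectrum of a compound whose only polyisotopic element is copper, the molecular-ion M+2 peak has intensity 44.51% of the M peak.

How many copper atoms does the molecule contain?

The M+2/M ratio from n Cu atoms is n · q/p = n · 0.308/0.692.
n = 0.4451 × 0.692/0.308 = 1.00 ≈ 1

1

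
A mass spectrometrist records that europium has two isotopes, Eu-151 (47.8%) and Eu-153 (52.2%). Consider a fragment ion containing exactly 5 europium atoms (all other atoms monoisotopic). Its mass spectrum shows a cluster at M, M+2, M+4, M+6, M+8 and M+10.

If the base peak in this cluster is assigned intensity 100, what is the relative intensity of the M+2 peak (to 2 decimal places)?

41.93

Term probabilities: M 0.0250, M+2 0.1363, M+4 0.2976, M+6 0.3250, M+8 0.1775, M+10 0.0388. Base peak = M+6.
P(M+6) = C(5,3) × 0.478^2 × 0.522^3 = 10 × 0.228484 × 0.14223665 = 0.324988 (base)
P(M+2) = C(5,1) × 0.478^4 × 0.522^1 = 5 × 0.05220494 × 0.5220 = 0.136255
Relative intensity = 0.136255 / 0.324988 × 100 = 41.93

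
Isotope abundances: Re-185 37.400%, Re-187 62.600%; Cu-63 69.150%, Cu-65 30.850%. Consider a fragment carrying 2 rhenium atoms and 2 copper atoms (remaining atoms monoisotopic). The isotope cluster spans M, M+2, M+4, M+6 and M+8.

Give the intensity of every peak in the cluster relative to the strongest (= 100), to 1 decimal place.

Rhenium pattern (n=2): 0.139876 : 0.468248 : 0.391876
Copper pattern (n=2): 0.47817225 : 0.4266555 : 0.09517225
Convolve the two distributions (both contribute in 2-u steps):
  M: 0.139876×0.47817225 = 0.066885
  M+2: 0.139876×0.4266555 + 0.468248×0.47817225 = 0.283582
  M+4: 0.139876×0.09517225 + 0.468248×0.4266555 + 0.391876×0.47817225 = 0.400477
  M+6: 0.468248×0.09517225 + 0.391876×0.4266555 = 0.211760
  M+8: 0.391876×0.09517225 = 0.037296
Scale to base peak (0.400477) = 100: 16.7 : 70.8 : 100.0 : 52.9 : 9.3

16.7 : 70.8 : 100.0 : 52.9 : 9.3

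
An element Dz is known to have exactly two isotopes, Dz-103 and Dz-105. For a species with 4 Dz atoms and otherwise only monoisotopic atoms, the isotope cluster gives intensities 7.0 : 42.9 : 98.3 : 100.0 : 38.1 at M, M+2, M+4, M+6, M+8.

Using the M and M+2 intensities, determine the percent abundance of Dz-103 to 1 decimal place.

Write p for the Dz-103 fraction. I(M+2)/I(M) = [C(4,1)·p^3·(1−p)] / p^4 = 4·(1−p)/p = 42.9/7.0 = 6.1286
(1−p)/p = 6.1286/4 = 1.5321  ⇒  p = 1/(1 + 1.5321) = 0.3949
Dz-103: 39.5%, Dz-105: 60.5%.

39.5%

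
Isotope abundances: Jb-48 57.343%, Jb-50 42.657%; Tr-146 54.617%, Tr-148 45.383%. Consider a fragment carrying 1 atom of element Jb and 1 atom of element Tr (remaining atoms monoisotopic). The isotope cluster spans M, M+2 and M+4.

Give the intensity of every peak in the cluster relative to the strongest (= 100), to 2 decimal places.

Element Jb pattern (n=1): 0.57343 : 0.42657
Element Tr pattern (n=1): 0.54617 : 0.45383
Convolve the two distributions (both contribute in 2-u steps):
  M: 0.57343×0.54617 = 0.313190
  M+2: 0.57343×0.45383 + 0.42657×0.54617 = 0.493219
  M+4: 0.42657×0.45383 = 0.193590
Scale to base peak (0.493219) = 100: 63.50 : 100.00 : 39.25

63.50 : 100.00 : 39.25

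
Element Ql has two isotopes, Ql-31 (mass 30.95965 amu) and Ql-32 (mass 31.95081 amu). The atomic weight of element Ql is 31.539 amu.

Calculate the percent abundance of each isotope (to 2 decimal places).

Writing the weighted mean with unknown fraction x of Ql-31:
30.95965·x + 31.95081·(1 − x) = 31.539
(30.95965 − 31.95081)·x = 31.539 − 31.95081
x = -0.41181 / -0.99116 = 0.41548 → 41.55% Ql-31, 58.45% Ql-32.

Ql-31: 41.55%, Ql-32: 58.45%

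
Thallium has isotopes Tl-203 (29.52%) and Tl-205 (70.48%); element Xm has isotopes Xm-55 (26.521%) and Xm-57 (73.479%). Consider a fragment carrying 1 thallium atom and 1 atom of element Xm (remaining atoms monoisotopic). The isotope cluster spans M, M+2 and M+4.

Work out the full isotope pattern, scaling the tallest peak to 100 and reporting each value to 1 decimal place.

Thallium pattern (n=1): 0.2952 : 0.7048
Element Xm pattern (n=1): 0.26521 : 0.73479
Convolve the two distributions (both contribute in 2-u steps):
  M: 0.2952×0.26521 = 0.078290
  M+2: 0.2952×0.73479 + 0.7048×0.26521 = 0.403830
  M+4: 0.7048×0.73479 = 0.517880
Scale to base peak (0.517880) = 100: 15.1 : 78.0 : 100.0

15.1 : 78.0 : 100.0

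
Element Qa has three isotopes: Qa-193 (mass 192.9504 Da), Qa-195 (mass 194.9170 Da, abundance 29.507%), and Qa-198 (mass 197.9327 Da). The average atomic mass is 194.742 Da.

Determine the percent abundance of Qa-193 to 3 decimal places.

Let x and y be the fractions of Qa-193 and Qa-198. Then x + y = 1 − 0.29507 = 0.70493 and 192.9504x + 197.9327y = 194.742 − 0.29507×194.9170 = 137.22784081.
Substituting: 192.9504x + 197.9327(0.70493 − x) = 137.22784081
(192.9504 − 197.9327)x = -2.300857401  ⇒  x = 0.46181, y = 0.24312
Qa-193: 46.181%, Qa-198: 24.312%.

46.181%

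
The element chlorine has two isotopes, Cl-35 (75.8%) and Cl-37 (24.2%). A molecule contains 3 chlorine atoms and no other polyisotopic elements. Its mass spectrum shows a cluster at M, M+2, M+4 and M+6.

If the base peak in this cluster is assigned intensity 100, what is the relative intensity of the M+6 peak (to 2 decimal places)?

3.25

Binomial terms of (0.758 + 0.242)^3: M 0.4355, M+2 0.4171, M+4 0.1332, M+6 0.0142 → M is the base peak.
P(M) = C(3,0) × 0.758^3 × 0.242^0 = 1 × 0.43551951 × 1.0000 = 0.435520 (base)
P(M+6) = C(3,3) × 0.758^0 × 0.242^3 = 1 × 1.0000 × 0.01417249 = 0.014172
Relative intensity = 0.014172 / 0.435520 × 100 = 3.25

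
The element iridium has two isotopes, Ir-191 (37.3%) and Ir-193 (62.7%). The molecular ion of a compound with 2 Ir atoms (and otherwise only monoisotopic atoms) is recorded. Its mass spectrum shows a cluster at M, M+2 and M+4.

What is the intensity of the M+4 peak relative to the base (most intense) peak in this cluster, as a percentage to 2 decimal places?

(0.373 + 0.627)^2 gives M 0.1391, M+2 0.4677, M+4 0.3931; the largest is M+2.
P(M+2) = C(2,1) × 0.373^1 × 0.627^1 = 2 × 0.3730 × 0.6270 = 0.467742 (base)
P(M+4) = C(2,2) × 0.373^0 × 0.627^2 = 1 × 1.0000 × 0.393129 = 0.393129
Relative intensity = 0.393129 / 0.467742 × 100 = 84.05

84.05%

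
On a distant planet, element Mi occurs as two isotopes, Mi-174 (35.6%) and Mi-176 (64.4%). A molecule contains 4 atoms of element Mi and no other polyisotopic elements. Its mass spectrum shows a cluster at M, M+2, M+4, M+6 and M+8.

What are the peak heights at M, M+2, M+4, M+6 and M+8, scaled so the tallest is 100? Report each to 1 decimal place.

Expanding (0.356 + 0.644)^4:
P(M) = 0.356^4 = 0.016062
P(M+2) = 4 × 0.356^3 × 0.644^1 = 0.116224
P(M+4) = 6 × 0.356^2 × 0.644^2 = 0.315372
P(M+6) = 4 × 0.356^1 × 0.644^3 = 0.380336
P(M+8) = 0.644^4 = 0.172006
The M+6 peak is largest (0.380336); scaling to 100 gives 4.2 : 30.6 : 82.9 : 100.0 : 45.2.

4.2 : 30.6 : 82.9 : 100.0 : 45.2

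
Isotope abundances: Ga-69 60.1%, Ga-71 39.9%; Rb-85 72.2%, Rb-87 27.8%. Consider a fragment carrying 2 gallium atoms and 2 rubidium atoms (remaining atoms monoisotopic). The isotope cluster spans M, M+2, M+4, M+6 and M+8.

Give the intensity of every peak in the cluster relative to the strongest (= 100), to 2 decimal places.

47.67 : 100.00 : 76.82 : 25.56 : 3.11

Gallium pattern (n=2): 0.361201 : 0.479598 : 0.159201
Rubidium pattern (n=2): 0.521284 : 0.401432 : 0.077284
Convolve the two distributions (both contribute in 2-u steps):
  M: 0.361201×0.521284 = 0.188288
  M+2: 0.361201×0.401432 + 0.479598×0.521284 = 0.395004
  M+4: 0.361201×0.077284 + 0.479598×0.401432 + 0.159201×0.521284 = 0.303430
  M+6: 0.479598×0.077284 + 0.159201×0.401432 = 0.100974
  M+8: 0.159201×0.077284 = 0.012304
Scale to base peak (0.395004) = 100: 47.67 : 100.00 : 76.82 : 25.56 : 3.11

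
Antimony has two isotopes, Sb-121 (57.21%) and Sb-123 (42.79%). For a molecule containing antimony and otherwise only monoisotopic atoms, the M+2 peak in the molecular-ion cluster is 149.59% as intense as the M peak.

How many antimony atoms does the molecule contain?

The M+2/M ratio from n Sb atoms is n · q/p = n · 0.4279/0.5721.
n = 1.4959 × 0.5721/0.4279 = 2.00 ≈ 2

2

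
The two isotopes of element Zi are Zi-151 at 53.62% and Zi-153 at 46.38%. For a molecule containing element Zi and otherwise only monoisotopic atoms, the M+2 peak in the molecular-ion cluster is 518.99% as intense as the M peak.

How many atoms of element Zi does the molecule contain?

For n independent Zi atoms, I(M+2)/I(M) = n · (abundance Zi-153) / (abundance Zi-151) = n · 0.4638/0.5362.
n = 5.1899 × 0.5362/0.4638 = 6.00 ≈ 6

6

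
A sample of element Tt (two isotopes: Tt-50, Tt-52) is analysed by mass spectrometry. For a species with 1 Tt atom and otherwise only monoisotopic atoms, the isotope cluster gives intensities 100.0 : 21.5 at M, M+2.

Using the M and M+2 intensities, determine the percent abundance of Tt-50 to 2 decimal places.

82.30%

Let p = fractional abundance of Tt-50. I(M+2)/I(M) = [C(1,1)·p^0·(1−p)] / p^1 = 1·(1−p)/p = 21.5/100.0 = 0.2150
(1−p)/p = 0.2150/1 = 0.2150  ⇒  p = 1/(1 + 0.2150) = 0.8230
Tt-50: 82.30%, Tt-52: 17.70%.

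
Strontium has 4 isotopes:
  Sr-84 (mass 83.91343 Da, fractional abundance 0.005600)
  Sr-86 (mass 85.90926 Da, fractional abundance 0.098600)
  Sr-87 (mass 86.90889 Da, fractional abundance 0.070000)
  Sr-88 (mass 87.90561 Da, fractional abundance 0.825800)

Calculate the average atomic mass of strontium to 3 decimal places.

87.617 Da

The abundance-weighted mean is 0.005600 × 83.91343 + 0.098600 × 85.90926 + 0.070000 × 86.90889 + 0.825800 × 87.90561
= 0.469915 + 8.470653 + 6.083622 + 72.592453 = 87.616643 Da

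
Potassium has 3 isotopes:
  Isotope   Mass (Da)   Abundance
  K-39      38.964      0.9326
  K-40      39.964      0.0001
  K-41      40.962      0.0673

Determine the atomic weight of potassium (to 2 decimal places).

Weight each isotope mass by its fractional abundance: 0.9326 × 38.964 + 0.0001 × 39.964 + 0.0673 × 40.962
= 36.3378 + 0.0040 + 2.7567 = 39.0985 Da

39.10 Da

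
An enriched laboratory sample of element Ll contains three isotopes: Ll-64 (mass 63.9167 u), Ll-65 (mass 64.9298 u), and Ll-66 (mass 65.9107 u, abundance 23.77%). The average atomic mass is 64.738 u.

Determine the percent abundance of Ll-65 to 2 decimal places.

34.28%

Let x and y be the fractions of Ll-64 and Ll-65. Then x + y = 1 − 0.2377 = 0.7623 and 63.9167x + 64.9298y = 64.738 − 0.2377×65.9107 = 49.07102661.
Substituting: 63.9167x + 64.9298(0.7623 − x) = 49.07102661
(63.9167 − 64.9298)x = -0.42495993  ⇒  x = 0.41946, y = 0.34284
Ll-64: 41.95%, Ll-65: 34.28%.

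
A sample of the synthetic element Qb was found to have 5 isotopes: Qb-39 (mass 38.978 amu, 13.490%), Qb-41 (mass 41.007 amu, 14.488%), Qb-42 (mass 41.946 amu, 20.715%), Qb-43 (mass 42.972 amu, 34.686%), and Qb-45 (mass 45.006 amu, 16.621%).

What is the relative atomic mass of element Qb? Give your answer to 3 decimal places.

Weight each isotope mass by its fractional abundance: 0.13490 × 38.978 + 0.14488 × 41.007 + 0.20715 × 41.946 + 0.34686 × 42.972 + 0.16621 × 45.006
= 5.2581 + 5.9411 + 8.6891 + 14.9053 + 7.4804 = 42.2740 amu

42.274 amu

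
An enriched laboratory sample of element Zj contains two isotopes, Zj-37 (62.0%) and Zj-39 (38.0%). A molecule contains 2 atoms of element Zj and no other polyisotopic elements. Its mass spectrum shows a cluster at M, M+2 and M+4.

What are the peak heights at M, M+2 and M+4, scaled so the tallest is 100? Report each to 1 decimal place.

81.6 : 100.0 : 30.6

Expanding (0.620 + 0.380)^2:
P(M) = 0.620^2 = 0.384400
P(M+2) = 2 × 0.620^1 × 0.380^1 = 0.471200
P(M+4) = 0.380^2 = 0.144400
The M+2 peak is largest (0.471200); scaling to 100 gives 81.6 : 100.0 : 30.6.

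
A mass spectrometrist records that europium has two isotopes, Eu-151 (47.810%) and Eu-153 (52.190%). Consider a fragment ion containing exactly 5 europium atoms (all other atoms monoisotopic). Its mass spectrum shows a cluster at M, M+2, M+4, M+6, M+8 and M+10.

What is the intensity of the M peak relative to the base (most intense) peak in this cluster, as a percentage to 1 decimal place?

7.7%

Binomial terms of (0.47810 + 0.52190)^5: M 0.0250, M+2 0.1363, M+4 0.2977, M+6 0.3249, M+8 0.1774, M+10 0.0387 → M+6 is the base peak.
P(M+6) = C(5,3) × 0.47810^2 × 0.52190^3 = 10 × 0.22857961 × 0.14215492 = 0.324937 (base)
P(M) = C(5,0) × 0.47810^5 × 0.52190^0 = 1 × 0.02498007 × 1.0000 = 0.024980
Relative intensity = 0.024980 / 0.324937 × 100 = 7.7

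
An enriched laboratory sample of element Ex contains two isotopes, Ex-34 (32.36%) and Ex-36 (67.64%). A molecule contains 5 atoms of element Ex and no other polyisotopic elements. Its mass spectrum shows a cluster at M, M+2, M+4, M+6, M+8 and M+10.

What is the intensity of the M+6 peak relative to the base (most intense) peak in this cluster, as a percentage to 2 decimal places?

Binomial terms of (0.3236 + 0.6764)^5: M 0.0035, M+2 0.0371, M+4 0.1550, M+6 0.3241, M+8 0.3387, M+10 0.1416 → M+8 is the base peak.
P(M+8) = C(5,4) × 0.3236^1 × 0.6764^4 = 5 × 0.3236 × 0.20932177 = 0.338683 (base)
P(M+6) = C(5,3) × 0.3236^2 × 0.6764^3 = 10 × 0.10471696 × 0.30946447 = 0.324062
Relative intensity = 0.324062 / 0.338683 × 100 = 95.68

95.68%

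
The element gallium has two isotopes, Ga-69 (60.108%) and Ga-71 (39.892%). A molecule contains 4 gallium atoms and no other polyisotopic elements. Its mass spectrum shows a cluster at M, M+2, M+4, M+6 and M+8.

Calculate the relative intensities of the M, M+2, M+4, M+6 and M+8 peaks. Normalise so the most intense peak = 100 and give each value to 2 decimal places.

The 4 Ga atoms are independent, so intensities follow the terms of (0.60108 + 0.39892)^4.
P(M) = 0.60108^4 = 0.130536
P(M+2) = 4 × 0.60108^3 × 0.39892^1 = 0.346531
P(M+4) = 6 × 0.60108^2 × 0.39892^2 = 0.344975
P(M+6) = 4 × 0.60108^1 × 0.39892^3 = 0.152633
P(M+8) = 0.39892^4 = 0.025325
The M+2 peak is largest (0.346531); scaling to 100 gives 37.67 : 100.00 : 99.55 : 44.05 : 7.31.

37.67 : 100.00 : 99.55 : 44.05 : 7.31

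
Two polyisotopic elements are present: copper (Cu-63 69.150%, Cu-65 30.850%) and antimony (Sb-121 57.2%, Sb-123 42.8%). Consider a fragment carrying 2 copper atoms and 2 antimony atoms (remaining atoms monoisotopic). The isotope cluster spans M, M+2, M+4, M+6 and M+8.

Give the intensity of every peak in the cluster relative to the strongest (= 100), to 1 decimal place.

41.9 : 100.0 : 87.7 : 33.4 : 4.7

Copper pattern (n=2): 0.47817225 : 0.4266555 : 0.09517225
Antimony pattern (n=2): 0.327184 : 0.489632 : 0.183184
Convolve the two distributions (both contribute in 2-u steps):
  M: 0.47817225×0.327184 = 0.156450
  M+2: 0.47817225×0.489632 + 0.4266555×0.327184 = 0.373723
  M+4: 0.47817225×0.183184 + 0.4266555×0.489632 + 0.09517225×0.327184 = 0.327637
  M+6: 0.4266555×0.183184 + 0.09517225×0.489632 = 0.124756
  M+8: 0.09517225×0.183184 = 0.017434
Scale to base peak (0.373723) = 100: 41.9 : 100.0 : 87.7 : 33.4 : 4.7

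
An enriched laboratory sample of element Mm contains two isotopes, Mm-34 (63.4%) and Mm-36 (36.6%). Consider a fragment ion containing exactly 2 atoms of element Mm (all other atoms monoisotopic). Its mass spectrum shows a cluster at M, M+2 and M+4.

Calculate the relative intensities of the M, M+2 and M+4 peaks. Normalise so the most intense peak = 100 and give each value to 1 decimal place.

The 2 Mm atoms are independent, so intensities follow the terms of (0.634 + 0.366)^2.
P(M) = 0.634^2 = 0.401956
P(M+2) = 2 × 0.634^1 × 0.366^1 = 0.464088
P(M+4) = 0.366^2 = 0.133956
The M+2 peak is largest (0.464088); scaling to 100 gives 86.6 : 100.0 : 28.9.

86.6 : 100.0 : 28.9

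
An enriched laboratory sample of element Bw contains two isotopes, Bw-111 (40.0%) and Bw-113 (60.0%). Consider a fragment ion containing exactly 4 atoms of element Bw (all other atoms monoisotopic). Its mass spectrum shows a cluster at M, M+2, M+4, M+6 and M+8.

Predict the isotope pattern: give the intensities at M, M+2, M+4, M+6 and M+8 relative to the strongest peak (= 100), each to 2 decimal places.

Expanding (0.400 + 0.600)^4:
P(M) = 0.400^4 = 0.025600
P(M+2) = 4 × 0.400^3 × 0.600^1 = 0.153600
P(M+4) = 6 × 0.400^2 × 0.600^2 = 0.345600
P(M+6) = 4 × 0.400^1 × 0.600^3 = 0.345600
P(M+8) = 0.600^4 = 0.129600
The M+4 peak is largest (0.345600); scaling to 100 gives 7.41 : 44.44 : 100.00 : 100.00 : 37.50.

7.41 : 44.44 : 100.00 : 100.00 : 37.50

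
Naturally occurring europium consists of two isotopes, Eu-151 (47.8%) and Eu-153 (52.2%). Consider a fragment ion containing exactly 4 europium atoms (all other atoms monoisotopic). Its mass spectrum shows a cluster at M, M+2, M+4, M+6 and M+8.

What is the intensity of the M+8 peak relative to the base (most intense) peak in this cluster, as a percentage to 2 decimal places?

19.88%

Binomial terms of (0.478 + 0.522)^4: M 0.0522, M+2 0.2280, M+4 0.3735, M+6 0.2720, M+8 0.0742 → M+4 is the base peak.
P(M+4) = C(4,2) × 0.478^2 × 0.522^2 = 6 × 0.228484 × 0.272484 = 0.373549 (base)
P(M+8) = C(4,4) × 0.478^0 × 0.522^4 = 1 × 1.0000 × 0.07424753 = 0.074248
Relative intensity = 0.074248 / 0.373549 × 100 = 19.88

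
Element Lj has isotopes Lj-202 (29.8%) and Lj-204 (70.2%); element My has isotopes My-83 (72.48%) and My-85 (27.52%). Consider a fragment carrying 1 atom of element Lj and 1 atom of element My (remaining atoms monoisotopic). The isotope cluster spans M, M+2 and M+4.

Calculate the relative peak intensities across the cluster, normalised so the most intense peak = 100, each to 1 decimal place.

36.6 : 100.0 : 32.7

Element Lj pattern (n=1): 0.2980 : 0.7020
Element My pattern (n=1): 0.7248 : 0.2752
Convolve the two distributions (both contribute in 2-u steps):
  M: 0.2980×0.7248 = 0.215990
  M+2: 0.2980×0.2752 + 0.7020×0.7248 = 0.590819
  M+4: 0.7020×0.2752 = 0.193190
Scale to base peak (0.590819) = 100: 36.6 : 100.0 : 32.7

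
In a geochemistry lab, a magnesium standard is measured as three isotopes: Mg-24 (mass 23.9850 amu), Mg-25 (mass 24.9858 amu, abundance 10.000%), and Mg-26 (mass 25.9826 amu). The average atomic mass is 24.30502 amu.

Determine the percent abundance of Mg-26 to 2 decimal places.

11.01%

Let x and y be the fractions of Mg-24 and Mg-26. Then x + y = 1 − 0.10000 = 0.90000 and 23.9850x + 25.9826y = 24.30502 − 0.10000×24.9858 = 21.80644.
Substituting: 23.9850x + 25.9826(0.90000 − x) = 21.80644
(23.9850 − 25.9826)x = -1.5779  ⇒  x = 0.78990, y = 0.11010
Mg-24: 78.99%, Mg-26: 11.01%.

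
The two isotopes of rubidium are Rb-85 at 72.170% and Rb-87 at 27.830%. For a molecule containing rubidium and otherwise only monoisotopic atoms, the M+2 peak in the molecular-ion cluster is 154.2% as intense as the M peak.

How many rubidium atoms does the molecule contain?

4

For n independent Rb atoms, I(M+2)/I(M) = n · (abundance Rb-87) / (abundance Rb-85) = n · 0.27830/0.72170.
n = 1.542 × 0.72170/0.27830 = 4.00 ≈ 4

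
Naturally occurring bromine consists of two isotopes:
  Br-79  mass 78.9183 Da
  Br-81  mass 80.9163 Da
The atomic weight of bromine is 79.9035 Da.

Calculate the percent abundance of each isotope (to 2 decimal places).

Br-79: 50.69%, Br-81: 49.31%

Let x be the fractional abundance of Br-79; then Br-81 has abundance 1 − x.
78.9183·x + 80.9163·(1 − x) = 79.9035
(78.9183 − 80.9163)·x = 79.9035 − 80.9163
x = -1.0128 / -1.9980 = 0.50691 → 50.69% Br-79, 49.31% Br-81.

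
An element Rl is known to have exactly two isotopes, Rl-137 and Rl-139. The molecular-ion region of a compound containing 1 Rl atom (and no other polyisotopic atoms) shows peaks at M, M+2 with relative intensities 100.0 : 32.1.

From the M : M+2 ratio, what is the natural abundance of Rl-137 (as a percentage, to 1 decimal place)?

75.7%

Let p = fractional abundance of Rl-137. I(M+2)/I(M) = [C(1,1)·p^0·(1−p)] / p^1 = 1·(1−p)/p = 32.1/100.0 = 0.3210
(1−p)/p = 0.3210/1 = 0.3210  ⇒  p = 1/(1 + 0.3210) = 0.7570
Rl-137: 75.7%, Rl-139: 24.3%.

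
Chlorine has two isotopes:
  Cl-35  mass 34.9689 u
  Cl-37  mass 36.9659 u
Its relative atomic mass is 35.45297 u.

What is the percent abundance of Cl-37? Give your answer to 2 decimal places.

Writing the weighted mean with unknown fraction x of Cl-35:
34.9689·x + 36.9659·(1 − x) = 35.45297
(34.9689 − 36.9659)·x = 35.45297 − 36.9659
x = -1.51293 / -1.9970 = 0.75760 → 75.76% Cl-35, 24.24% Cl-37.

24.24%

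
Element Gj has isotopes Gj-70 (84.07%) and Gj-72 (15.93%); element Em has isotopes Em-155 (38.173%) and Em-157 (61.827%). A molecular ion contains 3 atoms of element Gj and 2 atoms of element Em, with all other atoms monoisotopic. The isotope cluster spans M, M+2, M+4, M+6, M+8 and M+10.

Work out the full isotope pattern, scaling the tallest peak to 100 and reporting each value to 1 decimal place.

Element Gj pattern (n=3): 0.594187 : 0.33776848 : 0.06400205 : 0.00404247
Element Em pattern (n=2): 0.14571779 : 0.47202441 : 0.38225779
Convolve the two distributions (both contribute in 2-u steps):
  M: 0.594187×0.14571779 = 0.086584
  M+2: 0.594187×0.47202441 + 0.33776848×0.14571779 = 0.329690
  M+4: 0.594187×0.38225779 + 0.33776848×0.47202441 + 0.06400205×0.14571779 = 0.395894
  M+6: 0.33776848×0.38225779 + 0.06400205×0.47202441 + 0.00404247×0.14571779 = 0.159914
  M+8: 0.06400205×0.38225779 + 0.00404247×0.47202441 = 0.026373
  M+10: 0.00404247×0.38225779 = 0.001545
Scale to base peak (0.395894) = 100: 21.9 : 83.3 : 100.0 : 40.4 : 6.7 : 0.4

21.9 : 83.3 : 100.0 : 40.4 : 6.7 : 0.4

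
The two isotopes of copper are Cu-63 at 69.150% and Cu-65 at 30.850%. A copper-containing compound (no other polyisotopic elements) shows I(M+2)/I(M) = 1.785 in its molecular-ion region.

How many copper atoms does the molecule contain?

With n Cu atoms, P(M+2)/P(M) = C(n,1)·p^(n−1)q / p^n = n·q/p = n · 0.30850/0.69150.
n = 1.785 × 0.69150/0.30850 = 4.00 ≈ 4

4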